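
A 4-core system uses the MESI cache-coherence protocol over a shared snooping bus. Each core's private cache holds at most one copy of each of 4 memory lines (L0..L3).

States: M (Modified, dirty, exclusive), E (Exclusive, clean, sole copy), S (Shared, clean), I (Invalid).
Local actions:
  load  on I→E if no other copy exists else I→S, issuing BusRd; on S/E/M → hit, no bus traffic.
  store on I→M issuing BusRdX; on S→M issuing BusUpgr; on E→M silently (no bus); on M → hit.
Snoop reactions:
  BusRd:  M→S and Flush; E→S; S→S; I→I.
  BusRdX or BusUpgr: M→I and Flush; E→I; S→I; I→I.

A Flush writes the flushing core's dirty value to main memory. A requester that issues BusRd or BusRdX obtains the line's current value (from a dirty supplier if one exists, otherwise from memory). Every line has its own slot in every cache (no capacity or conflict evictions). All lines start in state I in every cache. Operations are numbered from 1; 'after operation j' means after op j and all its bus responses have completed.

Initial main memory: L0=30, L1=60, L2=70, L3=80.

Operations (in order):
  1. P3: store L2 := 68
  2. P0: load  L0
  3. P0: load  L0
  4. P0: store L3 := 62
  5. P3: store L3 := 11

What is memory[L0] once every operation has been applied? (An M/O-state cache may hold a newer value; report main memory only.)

  op1 P3: store L2 := 68 → I/I/I/M on L2; bus BusRdX; mem=70
  op2 P0: load  L0 → E/I/I/I on L0; bus BusRd; mem=30
  op3 P0: load  L0 → E/I/I/I on L0; bus (none); mem=30
  op4 P0: store L3 := 62 → M/I/I/I on L3; bus BusRdX; mem=80
  op5 P3: store L3 := 11 → I/I/I/M on L3; bus BusRdX Flush; mem=62

memory[L0] = 30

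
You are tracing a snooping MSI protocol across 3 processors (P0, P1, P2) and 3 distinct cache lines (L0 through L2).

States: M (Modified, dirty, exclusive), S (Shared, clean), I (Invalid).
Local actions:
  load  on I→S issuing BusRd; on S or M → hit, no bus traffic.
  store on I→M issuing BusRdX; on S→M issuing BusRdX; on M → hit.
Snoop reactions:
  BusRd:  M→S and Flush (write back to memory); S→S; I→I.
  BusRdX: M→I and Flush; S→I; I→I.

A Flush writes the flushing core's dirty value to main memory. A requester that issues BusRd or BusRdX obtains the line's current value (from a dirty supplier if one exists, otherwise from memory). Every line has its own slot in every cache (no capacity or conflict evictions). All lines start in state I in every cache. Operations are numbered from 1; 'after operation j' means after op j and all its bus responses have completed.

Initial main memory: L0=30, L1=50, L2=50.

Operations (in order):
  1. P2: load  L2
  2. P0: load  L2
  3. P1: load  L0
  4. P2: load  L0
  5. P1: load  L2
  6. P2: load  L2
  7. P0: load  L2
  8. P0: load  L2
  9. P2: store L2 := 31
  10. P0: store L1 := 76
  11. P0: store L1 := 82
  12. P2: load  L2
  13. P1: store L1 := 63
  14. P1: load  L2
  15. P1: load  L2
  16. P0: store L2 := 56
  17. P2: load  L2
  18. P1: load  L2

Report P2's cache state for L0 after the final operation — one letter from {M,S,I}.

1. P2: load  L2  bus=[BusRd]  L2: P0=I P1=I P2=S  mem[L2]=50
2. P0: load  L2  bus=[BusRd]  L2: P0=S P1=I P2=S  mem[L2]=50
3. P1: load  L0  bus=[BusRd]  L0: P0=I P1=S P2=I  mem[L0]=30
4. P2: load  L0  bus=[BusRd]  L0: P0=I P1=S P2=S  mem[L0]=30
5. P1: load  L2  bus=[BusRd]  L2: P0=S P1=S P2=S  mem[L2]=50
6. P2: load  L2  bus=[-]  L2: P0=S P1=S P2=S  mem[L2]=50
7. P0: load  L2  bus=[-]  L2: P0=S P1=S P2=S  mem[L2]=50
8. P0: load  L2  bus=[-]  L2: P0=S P1=S P2=S  mem[L2]=50
9. P2: store L2 := 31  bus=[BusRdX]  L2: P0=I P1=I P2=M  mem[L2]=50
10. P0: store L1 := 76  bus=[BusRdX]  L1: P0=M P1=I P2=I  mem[L1]=50
11. P0: store L1 := 82  bus=[-]  L1: P0=M P1=I P2=I  mem[L1]=50
12. P2: load  L2  bus=[-]  L2: P0=I P1=I P2=M  mem[L2]=50
13. P1: store L1 := 63  bus=[BusRdX,Flush]  L1: P0=I P1=M P2=I  mem[L1]=82
14. P1: load  L2  bus=[BusRd,Flush]  L2: P0=I P1=S P2=S  mem[L2]=31
15. P1: load  L2  bus=[-]  L2: P0=I P1=S P2=S  mem[L2]=31
16. P0: store L2 := 56  bus=[BusRdX]  L2: P0=M P1=I P2=I  mem[L2]=31
17. P2: load  L2  bus=[BusRd,Flush]  L2: P0=S P1=I P2=S  mem[L2]=56
18. P1: load  L2  bus=[BusRd]  L2: P0=S P1=S P2=S  mem[L2]=56

state = S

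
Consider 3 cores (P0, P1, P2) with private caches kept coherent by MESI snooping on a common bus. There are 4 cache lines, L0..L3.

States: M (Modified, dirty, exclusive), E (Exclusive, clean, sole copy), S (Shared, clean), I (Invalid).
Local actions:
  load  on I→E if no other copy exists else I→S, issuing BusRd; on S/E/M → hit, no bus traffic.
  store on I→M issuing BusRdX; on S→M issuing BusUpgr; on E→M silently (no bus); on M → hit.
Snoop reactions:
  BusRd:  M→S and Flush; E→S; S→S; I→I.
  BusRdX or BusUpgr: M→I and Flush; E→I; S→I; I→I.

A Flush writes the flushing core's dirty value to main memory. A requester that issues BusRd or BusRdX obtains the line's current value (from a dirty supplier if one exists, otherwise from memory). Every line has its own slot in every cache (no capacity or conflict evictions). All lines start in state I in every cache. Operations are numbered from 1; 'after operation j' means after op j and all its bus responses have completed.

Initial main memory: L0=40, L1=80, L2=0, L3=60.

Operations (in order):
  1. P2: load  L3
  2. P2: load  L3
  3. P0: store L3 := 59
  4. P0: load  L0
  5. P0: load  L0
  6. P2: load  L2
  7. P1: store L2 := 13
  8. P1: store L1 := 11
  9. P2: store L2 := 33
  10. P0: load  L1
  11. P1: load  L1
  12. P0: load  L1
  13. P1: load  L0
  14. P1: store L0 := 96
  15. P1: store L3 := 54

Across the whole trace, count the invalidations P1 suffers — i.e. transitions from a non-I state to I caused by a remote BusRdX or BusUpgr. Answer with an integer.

[1] P2: load  L3 | P0:I, P1:I, P2:E(60) | bus: BusRd
[2] P2: load  L3 | P0:I, P1:I, P2:E(60) | bus: none
[3] P0: store L3 := 59 | P0:M(59), P1:I, P2:I | bus: BusRdX
[4] P0: load  L0 | P0:E(40), P1:I, P2:I | bus: BusRd
[5] P0: load  L0 | P0:E(40), P1:I, P2:I | bus: none
[6] P2: load  L2 | P0:I, P1:I, P2:E(0) | bus: BusRd
[7] P1: store L2 := 13 | P0:I, P1:M(13), P2:I | bus: BusRdX
[8] P1: store L1 := 11 | P0:I, P1:M(11), P2:I | bus: BusRdX
[9] P2: store L2 := 33 | P0:I, P1:I, P2:M(33) | bus: BusRdX,Flush
[10] P0: load  L1 | P0:S(11), P1:S(11), P2:I | bus: BusRd,Flush
[11] P1: load  L1 | P0:S(11), P1:S(11), P2:I | bus: none
[12] P0: load  L1 | P0:S(11), P1:S(11), P2:I | bus: none
[13] P1: load  L0 | P0:S(40), P1:S(40), P2:I | bus: BusRd
[14] P1: store L0 := 96 | P0:I, P1:M(96), P2:I | bus: BusUpgr
[15] P1: store L3 := 54 | P0:I, P1:M(54), P2:I | bus: BusRdX,Flush

invalidations = 1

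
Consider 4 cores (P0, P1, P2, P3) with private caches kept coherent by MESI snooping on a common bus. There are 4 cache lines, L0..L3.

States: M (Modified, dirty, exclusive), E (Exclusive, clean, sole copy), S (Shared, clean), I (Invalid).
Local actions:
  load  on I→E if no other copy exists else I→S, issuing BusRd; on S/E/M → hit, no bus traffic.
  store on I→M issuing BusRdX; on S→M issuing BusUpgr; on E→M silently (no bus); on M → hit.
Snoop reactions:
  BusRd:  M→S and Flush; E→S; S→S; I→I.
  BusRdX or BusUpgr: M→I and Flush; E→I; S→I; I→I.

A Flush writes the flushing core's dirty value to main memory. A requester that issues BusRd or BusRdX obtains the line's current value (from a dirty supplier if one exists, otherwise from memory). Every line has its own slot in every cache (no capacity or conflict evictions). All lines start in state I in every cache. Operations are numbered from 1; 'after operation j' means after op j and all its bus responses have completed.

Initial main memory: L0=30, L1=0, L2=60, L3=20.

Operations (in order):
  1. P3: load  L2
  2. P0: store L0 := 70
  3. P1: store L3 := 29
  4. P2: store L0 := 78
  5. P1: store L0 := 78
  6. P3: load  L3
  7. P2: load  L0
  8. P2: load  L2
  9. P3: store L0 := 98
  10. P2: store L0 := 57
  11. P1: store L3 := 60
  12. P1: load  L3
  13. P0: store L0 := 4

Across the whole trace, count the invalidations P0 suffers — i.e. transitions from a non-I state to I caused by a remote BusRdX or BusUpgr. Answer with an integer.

invalidations = 1

1. P3: load  L2  bus=[BusRd]  L2: P0=I P1=I P2=I P3=E  mem[L2]=60
2. P0: store L0 := 70  bus=[BusRdX]  L0: P0=M P1=I P2=I P3=I  mem[L0]=30
3. P1: store L3 := 29  bus=[BusRdX]  L3: P0=I P1=M P2=I P3=I  mem[L3]=20
4. P2: store L0 := 78  bus=[BusRdX,Flush]  L0: P0=I P1=I P2=M P3=I  mem[L0]=70
5. P1: store L0 := 78  bus=[BusRdX,Flush]  L0: P0=I P1=M P2=I P3=I  mem[L0]=78
6. P3: load  L3  bus=[BusRd,Flush]  L3: P0=I P1=S P2=I P3=S  mem[L3]=29
7. P2: load  L0  bus=[BusRd,Flush]  L0: P0=I P1=S P2=S P3=I  mem[L0]=78
8. P2: load  L2  bus=[BusRd]  L2: P0=I P1=I P2=S P3=S  mem[L2]=60
9. P3: store L0 := 98  bus=[BusRdX]  L0: P0=I P1=I P2=I P3=M  mem[L0]=78
10. P2: store L0 := 57  bus=[BusRdX,Flush]  L0: P0=I P1=I P2=M P3=I  mem[L0]=98
11. P1: store L3 := 60  bus=[BusUpgr]  L3: P0=I P1=M P2=I P3=I  mem[L3]=29
12. P1: load  L3  bus=[-]  L3: P0=I P1=M P2=I P3=I  mem[L3]=29
13. P0: store L0 := 4  bus=[BusRdX,Flush]  L0: P0=M P1=I P2=I P3=I  mem[L0]=57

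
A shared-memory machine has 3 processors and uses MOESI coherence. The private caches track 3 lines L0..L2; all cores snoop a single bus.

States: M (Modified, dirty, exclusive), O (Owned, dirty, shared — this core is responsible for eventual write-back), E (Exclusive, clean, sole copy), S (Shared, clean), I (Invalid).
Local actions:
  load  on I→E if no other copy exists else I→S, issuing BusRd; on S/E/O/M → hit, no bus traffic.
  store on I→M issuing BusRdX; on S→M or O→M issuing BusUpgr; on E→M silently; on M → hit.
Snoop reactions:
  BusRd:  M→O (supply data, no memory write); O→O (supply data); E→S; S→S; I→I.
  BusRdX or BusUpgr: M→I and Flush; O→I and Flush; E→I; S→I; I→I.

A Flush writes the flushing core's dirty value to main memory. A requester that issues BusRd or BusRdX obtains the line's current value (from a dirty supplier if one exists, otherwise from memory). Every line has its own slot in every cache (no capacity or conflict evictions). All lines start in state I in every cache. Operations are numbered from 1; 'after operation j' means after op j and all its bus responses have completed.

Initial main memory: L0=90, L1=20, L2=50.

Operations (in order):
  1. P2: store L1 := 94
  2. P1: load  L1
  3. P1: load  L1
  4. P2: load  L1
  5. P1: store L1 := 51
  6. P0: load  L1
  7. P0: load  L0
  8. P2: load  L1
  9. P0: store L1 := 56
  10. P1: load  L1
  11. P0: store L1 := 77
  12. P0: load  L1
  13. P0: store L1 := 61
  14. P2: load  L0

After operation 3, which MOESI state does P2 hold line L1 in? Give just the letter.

[1] P2: store L1 := 94 | P0:I, P1:I, P2:M(94) | bus: BusRdX
[2] P1: load  L1 | P0:I, P1:S(94), P2:O(94) | bus: BusRd
[3] P1: load  L1 | P0:I, P1:S(94), P2:O(94) | bus: none
[4] P2: load  L1 | P0:I, P1:S(94), P2:O(94) | bus: none
[5] P1: store L1 := 51 | P0:I, P1:M(51), P2:I | bus: BusUpgr,Flush
[6] P0: load  L1 | P0:S(51), P1:O(51), P2:I | bus: BusRd
[7] P0: load  L0 | P0:E(90), P1:I, P2:I | bus: BusRd
[8] P2: load  L1 | P0:S(51), P1:O(51), P2:S(51) | bus: BusRd
[9] P0: store L1 := 56 | P0:M(56), P1:I, P2:I | bus: BusUpgr,Flush
[10] P1: load  L1 | P0:O(56), P1:S(56), P2:I | bus: BusRd
[11] P0: store L1 := 77 | P0:M(77), P1:I, P2:I | bus: BusUpgr
[12] P0: load  L1 | P0:M(77), P1:I, P2:I | bus: none
[13] P0: store L1 := 61 | P0:M(61), P1:I, P2:I | bus: none
[14] P2: load  L0 | P0:S(90), P1:I, P2:S(90) | bus: BusRd

state = O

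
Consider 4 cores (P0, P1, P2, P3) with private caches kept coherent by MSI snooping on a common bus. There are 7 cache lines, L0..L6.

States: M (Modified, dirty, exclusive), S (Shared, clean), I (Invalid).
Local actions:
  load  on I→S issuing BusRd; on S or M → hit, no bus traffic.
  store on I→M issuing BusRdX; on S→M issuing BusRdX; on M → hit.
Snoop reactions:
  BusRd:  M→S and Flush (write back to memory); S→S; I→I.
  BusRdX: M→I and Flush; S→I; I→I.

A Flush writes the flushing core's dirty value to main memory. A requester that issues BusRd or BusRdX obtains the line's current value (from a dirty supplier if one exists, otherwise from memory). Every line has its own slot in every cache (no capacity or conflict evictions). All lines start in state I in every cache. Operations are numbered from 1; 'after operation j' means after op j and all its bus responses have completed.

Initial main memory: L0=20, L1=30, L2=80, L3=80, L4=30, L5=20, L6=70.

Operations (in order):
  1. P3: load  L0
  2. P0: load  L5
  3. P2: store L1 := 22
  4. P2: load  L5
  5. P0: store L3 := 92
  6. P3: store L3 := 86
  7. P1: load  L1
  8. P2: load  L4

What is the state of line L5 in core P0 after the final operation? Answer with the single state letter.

[1] P3: load  L0 | P0:I, P1:I, P2:I, P3:S(20) | bus: BusRd
[2] P0: load  L5 | P0:S(20), P1:I, P2:I, P3:I | bus: BusRd
[3] P2: store L1 := 22 | P0:I, P1:I, P2:M(22), P3:I | bus: BusRdX
[4] P2: load  L5 | P0:S(20), P1:I, P2:S(20), P3:I | bus: BusRd
[5] P0: store L3 := 92 | P0:M(92), P1:I, P2:I, P3:I | bus: BusRdX
[6] P3: store L3 := 86 | P0:I, P1:I, P2:I, P3:M(86) | bus: BusRdX,Flush
[7] P1: load  L1 | P0:I, P1:S(22), P2:S(22), P3:I | bus: BusRd,Flush
[8] P2: load  L4 | P0:I, P1:I, P2:S(30), P3:I | bus: BusRd

state = S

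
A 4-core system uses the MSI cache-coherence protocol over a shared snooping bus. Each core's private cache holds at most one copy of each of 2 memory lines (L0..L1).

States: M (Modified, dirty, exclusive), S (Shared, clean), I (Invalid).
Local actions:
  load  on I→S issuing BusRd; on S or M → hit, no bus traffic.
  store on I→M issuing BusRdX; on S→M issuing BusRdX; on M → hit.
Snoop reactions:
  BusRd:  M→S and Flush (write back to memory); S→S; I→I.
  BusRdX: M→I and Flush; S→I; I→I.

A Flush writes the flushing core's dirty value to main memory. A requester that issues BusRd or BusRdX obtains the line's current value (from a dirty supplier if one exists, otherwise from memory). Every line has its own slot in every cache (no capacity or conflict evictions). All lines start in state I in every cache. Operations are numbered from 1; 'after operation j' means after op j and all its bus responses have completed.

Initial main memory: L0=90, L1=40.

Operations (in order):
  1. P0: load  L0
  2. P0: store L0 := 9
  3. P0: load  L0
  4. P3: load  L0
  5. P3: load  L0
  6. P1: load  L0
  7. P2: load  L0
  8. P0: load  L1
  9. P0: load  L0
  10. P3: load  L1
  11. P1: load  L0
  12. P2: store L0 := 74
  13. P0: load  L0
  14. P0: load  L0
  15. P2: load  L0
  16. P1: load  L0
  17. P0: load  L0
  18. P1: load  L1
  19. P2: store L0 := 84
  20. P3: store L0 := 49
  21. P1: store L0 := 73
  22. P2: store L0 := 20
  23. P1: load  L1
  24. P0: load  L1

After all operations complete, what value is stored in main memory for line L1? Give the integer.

memory[L1] = 40

1. P0: load  L0  bus=[BusRd]  L0: P0=S P1=I P2=I P3=I  mem[L0]=90
2. P0: store L0 := 9  bus=[BusRdX]  L0: P0=M P1=I P2=I P3=I  mem[L0]=90
3. P0: load  L0  bus=[-]  L0: P0=M P1=I P2=I P3=I  mem[L0]=90
4. P3: load  L0  bus=[BusRd,Flush]  L0: P0=S P1=I P2=I P3=S  mem[L0]=9
5. P3: load  L0  bus=[-]  L0: P0=S P1=I P2=I P3=S  mem[L0]=9
6. P1: load  L0  bus=[BusRd]  L0: P0=S P1=S P2=I P3=S  mem[L0]=9
7. P2: load  L0  bus=[BusRd]  L0: P0=S P1=S P2=S P3=S  mem[L0]=9
8. P0: load  L1  bus=[BusRd]  L1: P0=S P1=I P2=I P3=I  mem[L1]=40
9. P0: load  L0  bus=[-]  L0: P0=S P1=S P2=S P3=S  mem[L0]=9
10. P3: load  L1  bus=[BusRd]  L1: P0=S P1=I P2=I P3=S  mem[L1]=40
11. P1: load  L0  bus=[-]  L0: P0=S P1=S P2=S P3=S  mem[L0]=9
12. P2: store L0 := 74  bus=[BusRdX]  L0: P0=I P1=I P2=M P3=I  mem[L0]=9
13. P0: load  L0  bus=[BusRd,Flush]  L0: P0=S P1=I P2=S P3=I  mem[L0]=74
14. P0: load  L0  bus=[-]  L0: P0=S P1=I P2=S P3=I  mem[L0]=74
15. P2: load  L0  bus=[-]  L0: P0=S P1=I P2=S P3=I  mem[L0]=74
16. P1: load  L0  bus=[BusRd]  L0: P0=S P1=S P2=S P3=I  mem[L0]=74
17. P0: load  L0  bus=[-]  L0: P0=S P1=S P2=S P3=I  mem[L0]=74
18. P1: load  L1  bus=[BusRd]  L1: P0=S P1=S P2=I P3=S  mem[L1]=40
19. P2: store L0 := 84  bus=[BusRdX]  L0: P0=I P1=I P2=M P3=I  mem[L0]=74
20. P3: store L0 := 49  bus=[BusRdX,Flush]  L0: P0=I P1=I P2=I P3=M  mem[L0]=84
21. P1: store L0 := 73  bus=[BusRdX,Flush]  L0: P0=I P1=M P2=I P3=I  mem[L0]=49
22. P2: store L0 := 20  bus=[BusRdX,Flush]  L0: P0=I P1=I P2=M P3=I  mem[L0]=73
23. P1: load  L1  bus=[-]  L1: P0=S P1=S P2=I P3=S  mem[L1]=40
24. P0: load  L1  bus=[-]  L1: P0=S P1=S P2=I P3=S  mem[L1]=40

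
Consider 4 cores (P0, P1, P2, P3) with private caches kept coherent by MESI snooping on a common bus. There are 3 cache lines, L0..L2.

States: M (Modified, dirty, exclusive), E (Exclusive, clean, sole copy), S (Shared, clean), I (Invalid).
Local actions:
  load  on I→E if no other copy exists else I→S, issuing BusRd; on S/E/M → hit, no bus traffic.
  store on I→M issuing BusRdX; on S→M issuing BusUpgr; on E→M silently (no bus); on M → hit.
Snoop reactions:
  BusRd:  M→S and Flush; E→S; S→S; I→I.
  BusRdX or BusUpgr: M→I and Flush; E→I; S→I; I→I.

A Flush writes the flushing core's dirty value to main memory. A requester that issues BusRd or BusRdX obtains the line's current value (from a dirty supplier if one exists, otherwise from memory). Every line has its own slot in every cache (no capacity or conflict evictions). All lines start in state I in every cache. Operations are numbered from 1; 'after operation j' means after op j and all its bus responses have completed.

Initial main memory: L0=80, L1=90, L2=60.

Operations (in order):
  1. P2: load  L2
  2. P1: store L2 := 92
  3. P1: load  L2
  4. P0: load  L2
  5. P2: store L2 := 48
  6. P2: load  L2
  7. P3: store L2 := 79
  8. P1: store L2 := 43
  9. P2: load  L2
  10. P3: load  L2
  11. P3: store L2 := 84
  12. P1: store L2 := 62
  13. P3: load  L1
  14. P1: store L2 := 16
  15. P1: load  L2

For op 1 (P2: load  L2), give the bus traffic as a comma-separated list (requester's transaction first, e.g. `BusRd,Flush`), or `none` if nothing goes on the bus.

step 1: P2: load  L2  ⟶  IIEI  (L2)  txn=BusRd  M[L2]=60
step 2: P1: store L2 := 92  ⟶  IMII  (L2)  txn=BusRdX  M[L2]=60
step 3: P1: load  L2  ⟶  IMII  (L2)  txn=∅  M[L2]=60
step 4: P0: load  L2  ⟶  SSII  (L2)  txn=BusRd+Flush  M[L2]=92
step 5: P2: store L2 := 48  ⟶  IIMI  (L2)  txn=BusRdX  M[L2]=92
step 6: P2: load  L2  ⟶  IIMI  (L2)  txn=∅  M[L2]=92
step 7: P3: store L2 := 79  ⟶  IIIM  (L2)  txn=BusRdX+Flush  M[L2]=48
step 8: P1: store L2 := 43  ⟶  IMII  (L2)  txn=BusRdX+Flush  M[L2]=79
step 9: P2: load  L2  ⟶  ISSI  (L2)  txn=BusRd+Flush  M[L2]=43
step 10: P3: load  L2  ⟶  ISSS  (L2)  txn=BusRd  M[L2]=43
step 11: P3: store L2 := 84  ⟶  IIIM  (L2)  txn=BusUpgr  M[L2]=43
step 12: P1: store L2 := 62  ⟶  IMII  (L2)  txn=BusRdX+Flush  M[L2]=84
step 13: P3: load  L1  ⟶  IIIE  (L1)  txn=BusRd  M[L1]=90
step 14: P1: store L2 := 16  ⟶  IMII  (L2)  txn=∅  M[L2]=84
step 15: P1: load  L2  ⟶  IMII  (L2)  txn=∅  M[L2]=84

bus = BusRd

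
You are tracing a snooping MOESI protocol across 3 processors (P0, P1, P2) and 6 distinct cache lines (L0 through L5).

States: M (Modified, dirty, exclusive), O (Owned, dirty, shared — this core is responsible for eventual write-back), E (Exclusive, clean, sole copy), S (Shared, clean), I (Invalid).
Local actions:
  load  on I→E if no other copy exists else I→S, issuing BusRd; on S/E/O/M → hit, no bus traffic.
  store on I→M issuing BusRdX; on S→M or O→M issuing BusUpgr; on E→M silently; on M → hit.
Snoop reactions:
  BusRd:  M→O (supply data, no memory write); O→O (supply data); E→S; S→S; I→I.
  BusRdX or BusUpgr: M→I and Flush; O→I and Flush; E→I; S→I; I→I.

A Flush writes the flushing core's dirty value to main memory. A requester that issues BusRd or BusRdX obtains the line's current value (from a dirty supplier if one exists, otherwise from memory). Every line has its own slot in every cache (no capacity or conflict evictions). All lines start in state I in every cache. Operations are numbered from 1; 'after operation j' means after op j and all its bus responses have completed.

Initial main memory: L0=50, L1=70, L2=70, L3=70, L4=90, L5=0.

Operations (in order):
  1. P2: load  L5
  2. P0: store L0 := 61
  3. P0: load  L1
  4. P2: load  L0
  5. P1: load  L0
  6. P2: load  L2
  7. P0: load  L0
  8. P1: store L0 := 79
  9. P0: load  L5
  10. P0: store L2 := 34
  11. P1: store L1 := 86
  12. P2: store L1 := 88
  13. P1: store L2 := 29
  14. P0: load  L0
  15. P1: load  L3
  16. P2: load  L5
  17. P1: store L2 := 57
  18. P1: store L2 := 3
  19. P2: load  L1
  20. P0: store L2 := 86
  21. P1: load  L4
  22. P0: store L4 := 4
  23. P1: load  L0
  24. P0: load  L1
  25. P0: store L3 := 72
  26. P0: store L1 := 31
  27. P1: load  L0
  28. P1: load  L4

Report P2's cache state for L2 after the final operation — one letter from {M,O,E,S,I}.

step 1: P2: load  L5  ⟶  IIE  (L5)  txn=BusRd  M[L5]=0
step 2: P0: store L0 := 61  ⟶  MII  (L0)  txn=BusRdX  M[L0]=50
step 3: P0: load  L1  ⟶  EII  (L1)  txn=BusRd  M[L1]=70
step 4: P2: load  L0  ⟶  OIS  (L0)  txn=BusRd  M[L0]=50
step 5: P1: load  L0  ⟶  OSS  (L0)  txn=BusRd  M[L0]=50
step 6: P2: load  L2  ⟶  IIE  (L2)  txn=BusRd  M[L2]=70
step 7: P0: load  L0  ⟶  OSS  (L0)  txn=∅  M[L0]=50
step 8: P1: store L0 := 79  ⟶  IMI  (L0)  txn=BusUpgr+Flush  M[L0]=61
step 9: P0: load  L5  ⟶  SIS  (L5)  txn=BusRd  M[L5]=0
step 10: P0: store L2 := 34  ⟶  MII  (L2)  txn=BusRdX  M[L2]=70
step 11: P1: store L1 := 86  ⟶  IMI  (L1)  txn=BusRdX  M[L1]=70
step 12: P2: store L1 := 88  ⟶  IIM  (L1)  txn=BusRdX+Flush  M[L1]=86
step 13: P1: store L2 := 29  ⟶  IMI  (L2)  txn=BusRdX+Flush  M[L2]=34
step 14: P0: load  L0  ⟶  SOI  (L0)  txn=BusRd  M[L0]=61
step 15: P1: load  L3  ⟶  IEI  (L3)  txn=BusRd  M[L3]=70
step 16: P2: load  L5  ⟶  SIS  (L5)  txn=∅  M[L5]=0
step 17: P1: store L2 := 57  ⟶  IMI  (L2)  txn=∅  M[L2]=34
step 18: P1: store L2 := 3  ⟶  IMI  (L2)  txn=∅  M[L2]=34
step 19: P2: load  L1  ⟶  IIM  (L1)  txn=∅  M[L1]=86
step 20: P0: store L2 := 86  ⟶  MII  (L2)  txn=BusRdX+Flush  M[L2]=3
step 21: P1: load  L4  ⟶  IEI  (L4)  txn=BusRd  M[L4]=90
step 22: P0: store L4 := 4  ⟶  MII  (L4)  txn=BusRdX  M[L4]=90
step 23: P1: load  L0  ⟶  SOI  (L0)  txn=∅  M[L0]=61
step 24: P0: load  L1  ⟶  SIO  (L1)  txn=BusRd  M[L1]=86
step 25: P0: store L3 := 72  ⟶  MII  (L3)  txn=BusRdX  M[L3]=70
step 26: P0: store L1 := 31  ⟶  MII  (L1)  txn=BusUpgr+Flush  M[L1]=88
step 27: P1: load  L0  ⟶  SOI  (L0)  txn=∅  M[L0]=61
step 28: P1: load  L4  ⟶  OSI  (L4)  txn=BusRd  M[L4]=90

state = I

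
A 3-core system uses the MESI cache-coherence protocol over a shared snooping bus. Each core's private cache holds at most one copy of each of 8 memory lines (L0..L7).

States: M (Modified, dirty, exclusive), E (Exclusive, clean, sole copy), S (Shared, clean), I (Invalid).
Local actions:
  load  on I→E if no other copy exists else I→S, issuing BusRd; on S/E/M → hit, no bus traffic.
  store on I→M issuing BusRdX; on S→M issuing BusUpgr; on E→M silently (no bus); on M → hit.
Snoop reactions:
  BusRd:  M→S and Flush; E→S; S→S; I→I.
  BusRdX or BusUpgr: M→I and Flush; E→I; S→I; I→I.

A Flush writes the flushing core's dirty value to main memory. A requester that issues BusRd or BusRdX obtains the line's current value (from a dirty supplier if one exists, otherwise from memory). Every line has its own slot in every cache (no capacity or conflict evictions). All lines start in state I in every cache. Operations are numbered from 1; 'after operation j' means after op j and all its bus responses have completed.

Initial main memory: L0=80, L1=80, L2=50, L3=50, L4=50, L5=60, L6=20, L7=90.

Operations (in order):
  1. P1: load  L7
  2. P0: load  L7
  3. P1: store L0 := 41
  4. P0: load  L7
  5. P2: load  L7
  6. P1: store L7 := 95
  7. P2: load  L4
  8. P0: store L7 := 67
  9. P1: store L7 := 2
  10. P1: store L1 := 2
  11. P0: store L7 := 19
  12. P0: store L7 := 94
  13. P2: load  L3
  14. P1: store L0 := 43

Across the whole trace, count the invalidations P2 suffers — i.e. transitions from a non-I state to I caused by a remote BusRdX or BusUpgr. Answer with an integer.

  op1 P1: load  L7 → I/E/I on L7; bus BusRd; mem=90
  op2 P0: load  L7 → S/S/I on L7; bus BusRd; mem=90
  op3 P1: store L0 := 41 → I/M/I on L0; bus BusRdX; mem=80
  op4 P0: load  L7 → S/S/I on L7; bus (none); mem=90
  op5 P2: load  L7 → S/S/S on L7; bus BusRd; mem=90
  op6 P1: store L7 := 95 → I/M/I on L7; bus BusUpgr; mem=90
  op7 P2: load  L4 → I/I/E on L4; bus BusRd; mem=50
  op8 P0: store L7 := 67 → M/I/I on L7; bus BusRdX Flush; mem=95
  op9 P1: store L7 := 2 → I/M/I on L7; bus BusRdX Flush; mem=67
  op10 P1: store L1 := 2 → I/M/I on L1; bus BusRdX; mem=80
  op11 P0: store L7 := 19 → M/I/I on L7; bus BusRdX Flush; mem=2
  op12 P0: store L7 := 94 → M/I/I on L7; bus (none); mem=2
  op13 P2: load  L3 → I/I/E on L3; bus BusRd; mem=50
  op14 P1: store L0 := 43 → I/M/I on L0; bus (none); mem=80

invalidations = 1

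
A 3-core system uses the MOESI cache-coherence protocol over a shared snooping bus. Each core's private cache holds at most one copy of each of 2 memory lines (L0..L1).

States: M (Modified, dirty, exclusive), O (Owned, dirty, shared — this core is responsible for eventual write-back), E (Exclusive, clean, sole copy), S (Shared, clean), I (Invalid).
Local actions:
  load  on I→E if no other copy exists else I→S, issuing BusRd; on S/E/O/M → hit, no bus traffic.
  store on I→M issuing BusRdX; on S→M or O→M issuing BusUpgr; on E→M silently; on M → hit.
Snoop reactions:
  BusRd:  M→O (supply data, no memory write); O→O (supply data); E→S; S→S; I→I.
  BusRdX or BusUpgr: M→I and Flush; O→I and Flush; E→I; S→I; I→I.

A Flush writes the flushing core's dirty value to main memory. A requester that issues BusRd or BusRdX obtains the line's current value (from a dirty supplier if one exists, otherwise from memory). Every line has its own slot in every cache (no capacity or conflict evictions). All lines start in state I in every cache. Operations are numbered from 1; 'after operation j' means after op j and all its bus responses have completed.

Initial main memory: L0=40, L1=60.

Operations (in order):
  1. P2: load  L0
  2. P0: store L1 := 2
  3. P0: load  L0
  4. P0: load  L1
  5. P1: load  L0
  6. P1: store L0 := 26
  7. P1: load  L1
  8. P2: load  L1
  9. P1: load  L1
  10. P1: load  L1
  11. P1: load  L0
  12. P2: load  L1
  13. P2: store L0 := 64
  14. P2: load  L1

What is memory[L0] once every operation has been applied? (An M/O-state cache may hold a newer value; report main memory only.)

  op1 P2: load  L0 → I/I/E on L0; bus BusRd; mem=40
  op2 P0: store L1 := 2 → M/I/I on L1; bus BusRdX; mem=60
  op3 P0: load  L0 → S/I/S on L0; bus BusRd; mem=40
  op4 P0: load  L1 → M/I/I on L1; bus (none); mem=60
  op5 P1: load  L0 → S/S/S on L0; bus BusRd; mem=40
  op6 P1: store L0 := 26 → I/M/I on L0; bus BusUpgr; mem=40
  op7 P1: load  L1 → O/S/I on L1; bus BusRd; mem=60
  op8 P2: load  L1 → O/S/S on L1; bus BusRd; mem=60
  op9 P1: load  L1 → O/S/S on L1; bus (none); mem=60
  op10 P1: load  L1 → O/S/S on L1; bus (none); mem=60
  op11 P1: load  L0 → I/M/I on L0; bus (none); mem=40
  op12 P2: load  L1 → O/S/S on L1; bus (none); mem=60
  op13 P2: store L0 := 64 → I/I/M on L0; bus BusRdX Flush; mem=26
  op14 P2: load  L1 → O/S/S on L1; bus (none); mem=60

memory[L0] = 26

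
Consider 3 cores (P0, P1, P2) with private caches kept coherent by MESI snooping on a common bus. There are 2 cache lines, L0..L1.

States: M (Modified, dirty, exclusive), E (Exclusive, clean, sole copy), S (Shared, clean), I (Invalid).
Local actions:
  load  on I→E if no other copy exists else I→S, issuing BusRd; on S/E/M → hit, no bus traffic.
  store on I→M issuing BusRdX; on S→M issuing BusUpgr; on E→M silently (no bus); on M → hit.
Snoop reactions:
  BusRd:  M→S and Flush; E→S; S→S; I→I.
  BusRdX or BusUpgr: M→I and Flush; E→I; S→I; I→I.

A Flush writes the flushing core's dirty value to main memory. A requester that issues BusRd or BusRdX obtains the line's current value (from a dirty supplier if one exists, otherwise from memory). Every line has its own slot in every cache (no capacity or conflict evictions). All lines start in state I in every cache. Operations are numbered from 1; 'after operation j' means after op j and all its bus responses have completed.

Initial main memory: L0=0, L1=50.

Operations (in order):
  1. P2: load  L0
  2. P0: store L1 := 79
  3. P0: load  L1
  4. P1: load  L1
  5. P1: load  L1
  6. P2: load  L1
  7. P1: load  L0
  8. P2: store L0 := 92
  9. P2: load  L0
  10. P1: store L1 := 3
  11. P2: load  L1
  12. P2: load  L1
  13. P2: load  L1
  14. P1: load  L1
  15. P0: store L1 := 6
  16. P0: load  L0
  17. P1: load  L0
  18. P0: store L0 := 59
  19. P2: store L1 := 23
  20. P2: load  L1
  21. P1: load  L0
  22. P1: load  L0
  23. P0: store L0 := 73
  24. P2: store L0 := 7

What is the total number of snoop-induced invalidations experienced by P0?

invalidations = 3

step 1: P2: load  L0  ⟶  IIE  (L0)  txn=BusRd  M[L0]=0
step 2: P0: store L1 := 79  ⟶  MII  (L1)  txn=BusRdX  M[L1]=50
step 3: P0: load  L1  ⟶  MII  (L1)  txn=∅  M[L1]=50
step 4: P1: load  L1  ⟶  SSI  (L1)  txn=BusRd+Flush  M[L1]=79
step 5: P1: load  L1  ⟶  SSI  (L1)  txn=∅  M[L1]=79
step 6: P2: load  L1  ⟶  SSS  (L1)  txn=BusRd  M[L1]=79
step 7: P1: load  L0  ⟶  ISS  (L0)  txn=BusRd  M[L0]=0
step 8: P2: store L0 := 92  ⟶  IIM  (L0)  txn=BusUpgr  M[L0]=0
step 9: P2: load  L0  ⟶  IIM  (L0)  txn=∅  M[L0]=0
step 10: P1: store L1 := 3  ⟶  IMI  (L1)  txn=BusUpgr  M[L1]=79
step 11: P2: load  L1  ⟶  ISS  (L1)  txn=BusRd+Flush  M[L1]=3
step 12: P2: load  L1  ⟶  ISS  (L1)  txn=∅  M[L1]=3
step 13: P2: load  L1  ⟶  ISS  (L1)  txn=∅  M[L1]=3
step 14: P1: load  L1  ⟶  ISS  (L1)  txn=∅  M[L1]=3
step 15: P0: store L1 := 6  ⟶  MII  (L1)  txn=BusRdX  M[L1]=3
step 16: P0: load  L0  ⟶  SIS  (L0)  txn=BusRd+Flush  M[L0]=92
step 17: P1: load  L0  ⟶  SSS  (L0)  txn=BusRd  M[L0]=92
step 18: P0: store L0 := 59  ⟶  MII  (L0)  txn=BusUpgr  M[L0]=92
step 19: P2: store L1 := 23  ⟶  IIM  (L1)  txn=BusRdX+Flush  M[L1]=6
step 20: P2: load  L1  ⟶  IIM  (L1)  txn=∅  M[L1]=6
step 21: P1: load  L0  ⟶  SSI  (L0)  txn=BusRd+Flush  M[L0]=59
step 22: P1: load  L0  ⟶  SSI  (L0)  txn=∅  M[L0]=59
step 23: P0: store L0 := 73  ⟶  MII  (L0)  txn=BusUpgr  M[L0]=59
step 24: P2: store L0 := 7  ⟶  IIM  (L0)  txn=BusRdX+Flush  M[L0]=73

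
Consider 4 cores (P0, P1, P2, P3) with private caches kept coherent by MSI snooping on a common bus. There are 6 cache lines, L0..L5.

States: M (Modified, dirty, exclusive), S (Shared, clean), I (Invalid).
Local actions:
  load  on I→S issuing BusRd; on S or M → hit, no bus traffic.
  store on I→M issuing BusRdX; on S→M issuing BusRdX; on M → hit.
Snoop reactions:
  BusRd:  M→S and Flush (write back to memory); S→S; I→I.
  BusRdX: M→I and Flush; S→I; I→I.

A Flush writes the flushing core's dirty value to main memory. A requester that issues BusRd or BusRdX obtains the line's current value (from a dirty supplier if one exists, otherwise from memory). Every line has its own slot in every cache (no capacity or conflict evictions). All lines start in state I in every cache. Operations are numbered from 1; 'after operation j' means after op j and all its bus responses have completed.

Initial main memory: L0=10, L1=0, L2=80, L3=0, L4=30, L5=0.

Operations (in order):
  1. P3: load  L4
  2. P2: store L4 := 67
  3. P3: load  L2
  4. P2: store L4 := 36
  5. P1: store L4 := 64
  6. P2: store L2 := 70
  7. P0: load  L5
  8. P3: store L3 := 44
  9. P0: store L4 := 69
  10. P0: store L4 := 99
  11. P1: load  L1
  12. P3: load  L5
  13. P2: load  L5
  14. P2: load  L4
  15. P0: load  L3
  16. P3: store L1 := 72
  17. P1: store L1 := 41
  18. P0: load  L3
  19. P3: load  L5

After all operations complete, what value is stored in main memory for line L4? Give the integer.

[1] P3: load  L4 | P0:I, P1:I, P2:I, P3:S(30) | bus: BusRd
[2] P2: store L4 := 67 | P0:I, P1:I, P2:M(67), P3:I | bus: BusRdX
[3] P3: load  L2 | P0:I, P1:I, P2:I, P3:S(80) | bus: BusRd
[4] P2: store L4 := 36 | P0:I, P1:I, P2:M(36), P3:I | bus: none
[5] P1: store L4 := 64 | P0:I, P1:M(64), P2:I, P3:I | bus: BusRdX,Flush
[6] P2: store L2 := 70 | P0:I, P1:I, P2:M(70), P3:I | bus: BusRdX
[7] P0: load  L5 | P0:S(0), P1:I, P2:I, P3:I | bus: BusRd
[8] P3: store L3 := 44 | P0:I, P1:I, P2:I, P3:M(44) | bus: BusRdX
[9] P0: store L4 := 69 | P0:M(69), P1:I, P2:I, P3:I | bus: BusRdX,Flush
[10] P0: store L4 := 99 | P0:M(99), P1:I, P2:I, P3:I | bus: none
[11] P1: load  L1 | P0:I, P1:S(0), P2:I, P3:I | bus: BusRd
[12] P3: load  L5 | P0:S(0), P1:I, P2:I, P3:S(0) | bus: BusRd
[13] P2: load  L5 | P0:S(0), P1:I, P2:S(0), P3:S(0) | bus: BusRd
[14] P2: load  L4 | P0:S(99), P1:I, P2:S(99), P3:I | bus: BusRd,Flush
[15] P0: load  L3 | P0:S(44), P1:I, P2:I, P3:S(44) | bus: BusRd,Flush
[16] P3: store L1 := 72 | P0:I, P1:I, P2:I, P3:M(72) | bus: BusRdX
[17] P1: store L1 := 41 | P0:I, P1:M(41), P2:I, P3:I | bus: BusRdX,Flush
[18] P0: load  L3 | P0:S(44), P1:I, P2:I, P3:S(44) | bus: none
[19] P3: load  L5 | P0:S(0), P1:I, P2:S(0), P3:S(0) | bus: none

memory[L4] = 99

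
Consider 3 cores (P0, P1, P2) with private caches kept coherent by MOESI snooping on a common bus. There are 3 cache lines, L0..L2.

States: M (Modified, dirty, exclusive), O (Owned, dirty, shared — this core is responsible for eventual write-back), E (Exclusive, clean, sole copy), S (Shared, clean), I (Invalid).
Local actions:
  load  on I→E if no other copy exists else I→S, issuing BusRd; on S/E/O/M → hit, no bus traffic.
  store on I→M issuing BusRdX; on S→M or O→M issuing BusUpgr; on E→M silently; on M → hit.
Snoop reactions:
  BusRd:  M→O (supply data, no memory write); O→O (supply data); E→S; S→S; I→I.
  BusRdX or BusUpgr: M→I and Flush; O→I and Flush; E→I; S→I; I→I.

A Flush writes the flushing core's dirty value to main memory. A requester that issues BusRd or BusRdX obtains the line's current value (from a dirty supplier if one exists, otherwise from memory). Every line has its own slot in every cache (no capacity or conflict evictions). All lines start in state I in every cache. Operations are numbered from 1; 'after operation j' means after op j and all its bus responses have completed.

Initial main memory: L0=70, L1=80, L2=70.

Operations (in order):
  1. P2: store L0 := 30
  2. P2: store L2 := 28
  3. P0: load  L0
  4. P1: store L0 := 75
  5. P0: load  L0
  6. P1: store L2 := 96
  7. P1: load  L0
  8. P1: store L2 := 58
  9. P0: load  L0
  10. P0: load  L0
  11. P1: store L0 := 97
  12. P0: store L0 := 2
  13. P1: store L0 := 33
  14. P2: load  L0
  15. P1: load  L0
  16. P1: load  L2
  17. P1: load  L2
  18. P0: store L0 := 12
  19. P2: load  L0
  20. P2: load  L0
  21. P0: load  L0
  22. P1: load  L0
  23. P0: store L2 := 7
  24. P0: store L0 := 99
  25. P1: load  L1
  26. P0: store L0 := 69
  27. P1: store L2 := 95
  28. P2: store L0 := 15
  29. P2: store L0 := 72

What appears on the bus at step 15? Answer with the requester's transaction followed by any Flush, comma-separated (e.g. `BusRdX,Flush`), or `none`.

bus = none

step 1: P2: store L0 := 30  ⟶  IIM  (L0)  txn=BusRdX  M[L0]=70
step 2: P2: store L2 := 28  ⟶  IIM  (L2)  txn=BusRdX  M[L2]=70
step 3: P0: load  L0  ⟶  SIO  (L0)  txn=BusRd  M[L0]=70
step 4: P1: store L0 := 75  ⟶  IMI  (L0)  txn=BusRdX+Flush  M[L0]=30
step 5: P0: load  L0  ⟶  SOI  (L0)  txn=BusRd  M[L0]=30
step 6: P1: store L2 := 96  ⟶  IMI  (L2)  txn=BusRdX+Flush  M[L2]=28
step 7: P1: load  L0  ⟶  SOI  (L0)  txn=∅  M[L0]=30
step 8: P1: store L2 := 58  ⟶  IMI  (L2)  txn=∅  M[L2]=28
step 9: P0: load  L0  ⟶  SOI  (L0)  txn=∅  M[L0]=30
step 10: P0: load  L0  ⟶  SOI  (L0)  txn=∅  M[L0]=30
step 11: P1: store L0 := 97  ⟶  IMI  (L0)  txn=BusUpgr  M[L0]=30
step 12: P0: store L0 := 2  ⟶  MII  (L0)  txn=BusRdX+Flush  M[L0]=97
step 13: P1: store L0 := 33  ⟶  IMI  (L0)  txn=BusRdX+Flush  M[L0]=2
step 14: P2: load  L0  ⟶  IOS  (L0)  txn=BusRd  M[L0]=2
step 15: P1: load  L0  ⟶  IOS  (L0)  txn=∅  M[L0]=2
step 16: P1: load  L2  ⟶  IMI  (L2)  txn=∅  M[L2]=28
step 17: P1: load  L2  ⟶  IMI  (L2)  txn=∅  M[L2]=28
step 18: P0: store L0 := 12  ⟶  MII  (L0)  txn=BusRdX+Flush  M[L0]=33
step 19: P2: load  L0  ⟶  OIS  (L0)  txn=BusRd  M[L0]=33
step 20: P2: load  L0  ⟶  OIS  (L0)  txn=∅  M[L0]=33
step 21: P0: load  L0  ⟶  OIS  (L0)  txn=∅  M[L0]=33
step 22: P1: load  L0  ⟶  OSS  (L0)  txn=BusRd  M[L0]=33
step 23: P0: store L2 := 7  ⟶  MII  (L2)  txn=BusRdX+Flush  M[L2]=58
step 24: P0: store L0 := 99  ⟶  MII  (L0)  txn=BusUpgr  M[L0]=33
step 25: P1: load  L1  ⟶  IEI  (L1)  txn=BusRd  M[L1]=80
step 26: P0: store L0 := 69  ⟶  MII  (L0)  txn=∅  M[L0]=33
step 27: P1: store L2 := 95  ⟶  IMI  (L2)  txn=BusRdX+Flush  M[L2]=7
step 28: P2: store L0 := 15  ⟶  IIM  (L0)  txn=BusRdX+Flush  M[L0]=69
step 29: P2: store L0 := 72  ⟶  IIM  (L0)  txn=∅  M[L0]=69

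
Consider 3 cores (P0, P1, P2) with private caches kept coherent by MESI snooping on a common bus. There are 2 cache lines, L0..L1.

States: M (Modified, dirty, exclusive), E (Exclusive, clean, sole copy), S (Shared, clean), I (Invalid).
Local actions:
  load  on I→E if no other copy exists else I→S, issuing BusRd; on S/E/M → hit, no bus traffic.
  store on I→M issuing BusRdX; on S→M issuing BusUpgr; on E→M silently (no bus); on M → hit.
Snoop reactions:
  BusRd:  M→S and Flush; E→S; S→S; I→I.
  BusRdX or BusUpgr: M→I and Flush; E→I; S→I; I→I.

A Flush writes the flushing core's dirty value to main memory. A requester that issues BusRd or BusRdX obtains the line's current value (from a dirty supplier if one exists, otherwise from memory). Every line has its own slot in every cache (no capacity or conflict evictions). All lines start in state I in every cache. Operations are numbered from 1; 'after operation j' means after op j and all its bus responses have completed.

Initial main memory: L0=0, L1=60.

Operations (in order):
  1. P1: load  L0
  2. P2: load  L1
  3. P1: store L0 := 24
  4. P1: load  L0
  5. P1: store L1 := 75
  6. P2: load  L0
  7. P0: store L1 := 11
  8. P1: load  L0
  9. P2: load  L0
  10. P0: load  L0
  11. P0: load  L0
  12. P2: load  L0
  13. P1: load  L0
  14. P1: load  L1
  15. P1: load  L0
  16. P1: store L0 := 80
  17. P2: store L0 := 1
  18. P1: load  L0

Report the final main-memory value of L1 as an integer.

memory[L1] = 11

  op1 P1: load  L0 → I/E/I on L0; bus BusRd; mem=0
  op2 P2: load  L1 → I/I/E on L1; bus BusRd; mem=60
  op3 P1: store L0 := 24 → I/M/I on L0; bus (none); mem=0
  op4 P1: load  L0 → I/M/I on L0; bus (none); mem=0
  op5 P1: store L1 := 75 → I/M/I on L1; bus BusRdX; mem=60
  op6 P2: load  L0 → I/S/S on L0; bus BusRd Flush; mem=24
  op7 P0: store L1 := 11 → M/I/I on L1; bus BusRdX Flush; mem=75
  op8 P1: load  L0 → I/S/S on L0; bus (none); mem=24
  op9 P2: load  L0 → I/S/S on L0; bus (none); mem=24
  op10 P0: load  L0 → S/S/S on L0; bus BusRd; mem=24
  op11 P0: load  L0 → S/S/S on L0; bus (none); mem=24
  op12 P2: load  L0 → S/S/S on L0; bus (none); mem=24
  op13 P1: load  L0 → S/S/S on L0; bus (none); mem=24
  op14 P1: load  L1 → S/S/I on L1; bus BusRd Flush; mem=11
  op15 P1: load  L0 → S/S/S on L0; bus (none); mem=24
  op16 P1: store L0 := 80 → I/M/I on L0; bus BusUpgr; mem=24
  op17 P2: store L0 := 1 → I/I/M on L0; bus BusRdX Flush; mem=80
  op18 P1: load  L0 → I/S/S on L0; bus BusRd Flush; mem=1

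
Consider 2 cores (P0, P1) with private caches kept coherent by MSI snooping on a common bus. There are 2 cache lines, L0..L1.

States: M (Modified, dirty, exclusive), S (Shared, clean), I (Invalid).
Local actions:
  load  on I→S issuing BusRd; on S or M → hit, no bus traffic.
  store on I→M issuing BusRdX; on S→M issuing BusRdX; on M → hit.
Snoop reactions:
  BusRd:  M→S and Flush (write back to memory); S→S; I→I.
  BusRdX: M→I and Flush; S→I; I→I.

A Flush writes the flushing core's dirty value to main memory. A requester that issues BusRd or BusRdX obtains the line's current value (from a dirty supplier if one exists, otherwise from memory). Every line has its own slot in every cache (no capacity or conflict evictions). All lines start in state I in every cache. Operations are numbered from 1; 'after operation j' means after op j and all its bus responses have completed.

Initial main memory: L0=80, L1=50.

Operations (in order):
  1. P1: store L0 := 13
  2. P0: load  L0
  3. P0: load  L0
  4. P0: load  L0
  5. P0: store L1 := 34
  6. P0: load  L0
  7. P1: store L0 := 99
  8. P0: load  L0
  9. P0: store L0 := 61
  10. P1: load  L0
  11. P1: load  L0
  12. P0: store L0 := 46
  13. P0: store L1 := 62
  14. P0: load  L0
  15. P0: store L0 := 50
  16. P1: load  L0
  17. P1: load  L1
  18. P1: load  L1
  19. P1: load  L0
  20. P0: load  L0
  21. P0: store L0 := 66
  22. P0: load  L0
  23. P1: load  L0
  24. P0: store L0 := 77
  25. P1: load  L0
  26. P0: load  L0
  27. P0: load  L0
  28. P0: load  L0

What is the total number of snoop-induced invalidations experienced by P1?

invalidations = 4

  op1 P1: store L0 := 13 → I/M on L0; bus BusRdX; mem=80
  op2 P0: load  L0 → S/S on L0; bus BusRd Flush; mem=13
  op3 P0: load  L0 → S/S on L0; bus (none); mem=13
  op4 P0: load  L0 → S/S on L0; bus (none); mem=13
  op5 P0: store L1 := 34 → M/I on L1; bus BusRdX; mem=50
  op6 P0: load  L0 → S/S on L0; bus (none); mem=13
  op7 P1: store L0 := 99 → I/M on L0; bus BusRdX; mem=13
  op8 P0: load  L0 → S/S on L0; bus BusRd Flush; mem=99
  op9 P0: store L0 := 61 → M/I on L0; bus BusRdX; mem=99
  op10 P1: load  L0 → S/S on L0; bus BusRd Flush; mem=61
  op11 P1: load  L0 → S/S on L0; bus (none); mem=61
  op12 P0: store L0 := 46 → M/I on L0; bus BusRdX; mem=61
  op13 P0: store L1 := 62 → M/I on L1; bus (none); mem=50
  op14 P0: load  L0 → M/I on L0; bus (none); mem=61
  op15 P0: store L0 := 50 → M/I on L0; bus (none); mem=61
  op16 P1: load  L0 → S/S on L0; bus BusRd Flush; mem=50
  op17 P1: load  L1 → S/S on L1; bus BusRd Flush; mem=62
  op18 P1: load  L1 → S/S on L1; bus (none); mem=62
  op19 P1: load  L0 → S/S on L0; bus (none); mem=50
  op20 P0: load  L0 → S/S on L0; bus (none); mem=50
  op21 P0: store L0 := 66 → M/I on L0; bus BusRdX; mem=50
  op22 P0: load  L0 → M/I on L0; bus (none); mem=50
  op23 P1: load  L0 → S/S on L0; bus BusRd Flush; mem=66
  op24 P0: store L0 := 77 → M/I on L0; bus BusRdX; mem=66
  op25 P1: load  L0 → S/S on L0; bus BusRd Flush; mem=77
  op26 P0: load  L0 → S/S on L0; bus (none); mem=77
  op27 P0: load  L0 → S/S on L0; bus (none); mem=77
  op28 P0: load  L0 → S/S on L0; bus (none); mem=77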